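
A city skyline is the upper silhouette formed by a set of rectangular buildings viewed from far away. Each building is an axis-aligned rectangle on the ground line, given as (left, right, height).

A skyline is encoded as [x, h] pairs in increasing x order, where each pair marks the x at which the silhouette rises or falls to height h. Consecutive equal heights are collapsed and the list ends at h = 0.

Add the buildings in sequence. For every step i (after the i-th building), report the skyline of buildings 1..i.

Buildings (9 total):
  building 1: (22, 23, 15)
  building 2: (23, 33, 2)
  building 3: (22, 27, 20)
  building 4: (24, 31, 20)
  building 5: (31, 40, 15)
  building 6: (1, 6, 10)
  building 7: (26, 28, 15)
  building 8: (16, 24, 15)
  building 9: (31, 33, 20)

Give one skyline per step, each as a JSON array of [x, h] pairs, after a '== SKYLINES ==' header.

== SKYLINES ==
[[22,15],[23,0]]
[[22,15],[23,2],[33,0]]
[[22,20],[27,2],[33,0]]
[[22,20],[31,2],[33,0]]
[[22,20],[31,15],[40,0]]
[[1,10],[6,0],[22,20],[31,15],[40,0]]
[[1,10],[6,0],[22,20],[31,15],[40,0]]
[[1,10],[6,0],[16,15],[22,20],[31,15],[40,0]]
[[1,10],[6,0],[16,15],[22,20],[33,15],[40,0]]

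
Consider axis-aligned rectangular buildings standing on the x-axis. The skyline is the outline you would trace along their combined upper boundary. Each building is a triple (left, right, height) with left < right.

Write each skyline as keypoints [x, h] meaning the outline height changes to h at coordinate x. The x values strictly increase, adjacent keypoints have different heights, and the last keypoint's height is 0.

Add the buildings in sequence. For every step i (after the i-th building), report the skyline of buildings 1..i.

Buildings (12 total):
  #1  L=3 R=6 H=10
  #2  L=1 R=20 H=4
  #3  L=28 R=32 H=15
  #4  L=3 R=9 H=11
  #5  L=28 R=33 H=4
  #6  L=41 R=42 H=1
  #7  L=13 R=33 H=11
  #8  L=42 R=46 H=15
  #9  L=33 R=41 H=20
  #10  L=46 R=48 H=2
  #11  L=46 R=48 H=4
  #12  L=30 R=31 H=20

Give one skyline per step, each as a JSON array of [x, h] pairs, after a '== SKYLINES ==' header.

== SKYLINES ==
[[3,10],[6,0]]
[[1,4],[3,10],[6,4],[20,0]]
[[1,4],[3,10],[6,4],[20,0],[28,15],[32,0]]
[[1,4],[3,11],[9,4],[20,0],[28,15],[32,0]]
[[1,4],[3,11],[9,4],[20,0],[28,15],[32,4],[33,0]]
[[1,4],[3,11],[9,4],[20,0],[28,15],[32,4],[33,0],[41,1],[42,0]]
[[1,4],[3,11],[9,4],[13,11],[28,15],[32,11],[33,0],[41,1],[42,0]]
[[1,4],[3,11],[9,4],[13,11],[28,15],[32,11],[33,0],[41,1],[42,15],[46,0]]
[[1,4],[3,11],[9,4],[13,11],[28,15],[32,11],[33,20],[41,1],[42,15],[46,0]]
[[1,4],[3,11],[9,4],[13,11],[28,15],[32,11],[33,20],[41,1],[42,15],[46,2],[48,0]]
[[1,4],[3,11],[9,4],[13,11],[28,15],[32,11],[33,20],[41,1],[42,15],[46,4],[48,0]]
[[1,4],[3,11],[9,4],[13,11],[28,15],[30,20],[31,15],[32,11],[33,20],[41,1],[42,15],[46,4],[48,0]]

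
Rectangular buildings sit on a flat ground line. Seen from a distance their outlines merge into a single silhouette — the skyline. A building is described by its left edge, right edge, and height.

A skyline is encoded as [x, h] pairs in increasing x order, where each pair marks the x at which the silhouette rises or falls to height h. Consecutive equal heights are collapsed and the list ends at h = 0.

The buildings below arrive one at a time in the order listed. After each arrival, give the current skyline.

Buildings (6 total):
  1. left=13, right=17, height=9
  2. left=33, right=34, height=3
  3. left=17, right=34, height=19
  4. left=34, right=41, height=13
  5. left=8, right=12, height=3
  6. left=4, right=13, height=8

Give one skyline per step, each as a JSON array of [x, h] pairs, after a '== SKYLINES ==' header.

== SKYLINES ==
[[13,9],[17,0]]
[[13,9],[17,0],[33,3],[34,0]]
[[13,9],[17,19],[34,0]]
[[13,9],[17,19],[34,13],[41,0]]
[[8,3],[12,0],[13,9],[17,19],[34,13],[41,0]]
[[4,8],[13,9],[17,19],[34,13],[41,0]]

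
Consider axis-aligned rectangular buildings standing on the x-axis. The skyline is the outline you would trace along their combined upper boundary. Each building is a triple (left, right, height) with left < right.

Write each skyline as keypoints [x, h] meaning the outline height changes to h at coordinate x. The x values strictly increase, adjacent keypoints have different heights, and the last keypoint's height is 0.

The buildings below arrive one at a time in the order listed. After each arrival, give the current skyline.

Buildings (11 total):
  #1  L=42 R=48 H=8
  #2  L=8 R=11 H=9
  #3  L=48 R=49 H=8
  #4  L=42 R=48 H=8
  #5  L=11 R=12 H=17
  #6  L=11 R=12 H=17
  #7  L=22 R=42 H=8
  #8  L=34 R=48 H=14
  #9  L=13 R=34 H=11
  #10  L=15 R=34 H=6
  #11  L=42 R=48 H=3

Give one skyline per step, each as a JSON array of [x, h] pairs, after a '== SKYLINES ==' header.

== SKYLINES ==
[[42,8],[48,0]]
[[8,9],[11,0],[42,8],[48,0]]
[[8,9],[11,0],[42,8],[49,0]]
[[8,9],[11,0],[42,8],[49,0]]
[[8,9],[11,17],[12,0],[42,8],[49,0]]
[[8,9],[11,17],[12,0],[42,8],[49,0]]
[[8,9],[11,17],[12,0],[22,8],[49,0]]
[[8,9],[11,17],[12,0],[22,8],[34,14],[48,8],[49,0]]
[[8,9],[11,17],[12,0],[13,11],[34,14],[48,8],[49,0]]
[[8,9],[11,17],[12,0],[13,11],[34,14],[48,8],[49,0]]
[[8,9],[11,17],[12,0],[13,11],[34,14],[48,8],[49,0]]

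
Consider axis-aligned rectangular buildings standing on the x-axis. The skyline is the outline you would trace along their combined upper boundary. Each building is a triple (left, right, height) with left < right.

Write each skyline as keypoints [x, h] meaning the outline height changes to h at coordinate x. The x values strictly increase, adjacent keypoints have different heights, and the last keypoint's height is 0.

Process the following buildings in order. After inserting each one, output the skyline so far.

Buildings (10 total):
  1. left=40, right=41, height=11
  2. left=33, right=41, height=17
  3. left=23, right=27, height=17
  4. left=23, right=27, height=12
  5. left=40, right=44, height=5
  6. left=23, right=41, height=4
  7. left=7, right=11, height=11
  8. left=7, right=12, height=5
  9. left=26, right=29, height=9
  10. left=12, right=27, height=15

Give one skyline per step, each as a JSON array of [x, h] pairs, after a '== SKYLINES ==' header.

== SKYLINES ==
[[40,11],[41,0]]
[[33,17],[41,0]]
[[23,17],[27,0],[33,17],[41,0]]
[[23,17],[27,0],[33,17],[41,0]]
[[23,17],[27,0],[33,17],[41,5],[44,0]]
[[23,17],[27,4],[33,17],[41,5],[44,0]]
[[7,11],[11,0],[23,17],[27,4],[33,17],[41,5],[44,0]]
[[7,11],[11,5],[12,0],[23,17],[27,4],[33,17],[41,5],[44,0]]
[[7,11],[11,5],[12,0],[23,17],[27,9],[29,4],[33,17],[41,5],[44,0]]
[[7,11],[11,5],[12,15],[23,17],[27,9],[29,4],[33,17],[41,5],[44,0]]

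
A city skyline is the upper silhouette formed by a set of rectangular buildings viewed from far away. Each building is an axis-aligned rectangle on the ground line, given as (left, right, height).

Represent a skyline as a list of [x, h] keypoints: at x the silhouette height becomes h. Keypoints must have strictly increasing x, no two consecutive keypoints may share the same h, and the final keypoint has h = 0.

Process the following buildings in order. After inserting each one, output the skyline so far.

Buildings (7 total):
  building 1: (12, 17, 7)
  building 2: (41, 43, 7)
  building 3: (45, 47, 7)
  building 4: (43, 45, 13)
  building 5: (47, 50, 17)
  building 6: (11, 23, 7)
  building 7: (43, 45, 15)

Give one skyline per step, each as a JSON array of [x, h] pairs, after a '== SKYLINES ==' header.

== SKYLINES ==
[[12,7],[17,0]]
[[12,7],[17,0],[41,7],[43,0]]
[[12,7],[17,0],[41,7],[43,0],[45,7],[47,0]]
[[12,7],[17,0],[41,7],[43,13],[45,7],[47,0]]
[[12,7],[17,0],[41,7],[43,13],[45,7],[47,17],[50,0]]
[[11,7],[23,0],[41,7],[43,13],[45,7],[47,17],[50,0]]
[[11,7],[23,0],[41,7],[43,15],[45,7],[47,17],[50,0]]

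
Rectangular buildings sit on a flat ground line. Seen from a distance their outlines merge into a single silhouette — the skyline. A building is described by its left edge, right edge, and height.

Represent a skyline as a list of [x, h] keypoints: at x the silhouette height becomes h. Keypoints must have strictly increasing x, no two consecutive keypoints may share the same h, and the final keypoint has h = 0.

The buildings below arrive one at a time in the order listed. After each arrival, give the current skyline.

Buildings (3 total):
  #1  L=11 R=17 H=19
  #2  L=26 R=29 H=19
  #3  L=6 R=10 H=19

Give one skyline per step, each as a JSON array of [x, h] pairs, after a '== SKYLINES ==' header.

== SKYLINES ==
[[11,19],[17,0]]
[[11,19],[17,0],[26,19],[29,0]]
[[6,19],[10,0],[11,19],[17,0],[26,19],[29,0]]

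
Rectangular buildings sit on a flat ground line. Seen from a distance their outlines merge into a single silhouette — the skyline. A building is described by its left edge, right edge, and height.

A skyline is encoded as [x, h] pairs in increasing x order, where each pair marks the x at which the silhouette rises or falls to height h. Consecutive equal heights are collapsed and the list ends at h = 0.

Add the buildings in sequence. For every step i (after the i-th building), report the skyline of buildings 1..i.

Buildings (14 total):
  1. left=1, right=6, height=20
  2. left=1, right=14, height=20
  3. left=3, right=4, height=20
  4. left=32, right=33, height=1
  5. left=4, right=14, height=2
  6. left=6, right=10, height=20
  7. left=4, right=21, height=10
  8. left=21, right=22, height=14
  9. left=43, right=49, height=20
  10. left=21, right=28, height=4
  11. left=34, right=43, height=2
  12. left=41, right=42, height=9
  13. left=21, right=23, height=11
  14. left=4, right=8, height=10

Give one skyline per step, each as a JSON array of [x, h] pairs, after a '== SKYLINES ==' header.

== SKYLINES ==
[[1,20],[6,0]]
[[1,20],[14,0]]
[[1,20],[14,0]]
[[1,20],[14,0],[32,1],[33,0]]
[[1,20],[14,0],[32,1],[33,0]]
[[1,20],[14,0],[32,1],[33,0]]
[[1,20],[14,10],[21,0],[32,1],[33,0]]
[[1,20],[14,10],[21,14],[22,0],[32,1],[33,0]]
[[1,20],[14,10],[21,14],[22,0],[32,1],[33,0],[43,20],[49,0]]
[[1,20],[14,10],[21,14],[22,4],[28,0],[32,1],[33,0],[43,20],[49,0]]
[[1,20],[14,10],[21,14],[22,4],[28,0],[32,1],[33,0],[34,2],[43,20],[49,0]]
[[1,20],[14,10],[21,14],[22,4],[28,0],[32,1],[33,0],[34,2],[41,9],[42,2],[43,20],[49,0]]
[[1,20],[14,10],[21,14],[22,11],[23,4],[28,0],[32,1],[33,0],[34,2],[41,9],[42,2],[43,20],[49,0]]
[[1,20],[14,10],[21,14],[22,11],[23,4],[28,0],[32,1],[33,0],[34,2],[41,9],[42,2],[43,20],[49,0]]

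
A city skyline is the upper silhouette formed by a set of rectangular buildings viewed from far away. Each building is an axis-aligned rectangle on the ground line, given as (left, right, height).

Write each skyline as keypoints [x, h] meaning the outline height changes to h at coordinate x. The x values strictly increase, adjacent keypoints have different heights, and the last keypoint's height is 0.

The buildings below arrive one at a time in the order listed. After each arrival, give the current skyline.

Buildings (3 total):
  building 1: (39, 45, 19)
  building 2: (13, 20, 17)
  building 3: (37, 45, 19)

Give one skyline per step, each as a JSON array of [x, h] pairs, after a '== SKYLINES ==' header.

== SKYLINES ==
[[39,19],[45,0]]
[[13,17],[20,0],[39,19],[45,0]]
[[13,17],[20,0],[37,19],[45,0]]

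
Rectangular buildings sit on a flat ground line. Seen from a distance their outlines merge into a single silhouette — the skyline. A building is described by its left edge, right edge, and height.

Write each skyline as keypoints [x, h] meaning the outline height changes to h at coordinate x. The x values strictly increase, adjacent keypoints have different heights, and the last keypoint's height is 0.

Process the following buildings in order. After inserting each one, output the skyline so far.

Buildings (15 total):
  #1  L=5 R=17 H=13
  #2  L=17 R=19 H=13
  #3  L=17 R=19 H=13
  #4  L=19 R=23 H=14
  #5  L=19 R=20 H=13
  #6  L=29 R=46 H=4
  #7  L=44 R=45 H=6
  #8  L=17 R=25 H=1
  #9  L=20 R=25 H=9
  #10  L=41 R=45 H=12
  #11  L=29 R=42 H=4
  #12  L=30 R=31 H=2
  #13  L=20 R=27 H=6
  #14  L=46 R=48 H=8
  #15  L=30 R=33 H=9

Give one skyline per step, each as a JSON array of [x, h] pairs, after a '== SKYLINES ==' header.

== SKYLINES ==
[[5,13],[17,0]]
[[5,13],[19,0]]
[[5,13],[19,0]]
[[5,13],[19,14],[23,0]]
[[5,13],[19,14],[23,0]]
[[5,13],[19,14],[23,0],[29,4],[46,0]]
[[5,13],[19,14],[23,0],[29,4],[44,6],[45,4],[46,0]]
[[5,13],[19,14],[23,1],[25,0],[29,4],[44,6],[45,4],[46,0]]
[[5,13],[19,14],[23,9],[25,0],[29,4],[44,6],[45,4],[46,0]]
[[5,13],[19,14],[23,9],[25,0],[29,4],[41,12],[45,4],[46,0]]
[[5,13],[19,14],[23,9],[25,0],[29,4],[41,12],[45,4],[46,0]]
[[5,13],[19,14],[23,9],[25,0],[29,4],[41,12],[45,4],[46,0]]
[[5,13],[19,14],[23,9],[25,6],[27,0],[29,4],[41,12],[45,4],[46,0]]
[[5,13],[19,14],[23,9],[25,6],[27,0],[29,4],[41,12],[45,4],[46,8],[48,0]]
[[5,13],[19,14],[23,9],[25,6],[27,0],[29,4],[30,9],[33,4],[41,12],[45,4],[46,8],[48,0]]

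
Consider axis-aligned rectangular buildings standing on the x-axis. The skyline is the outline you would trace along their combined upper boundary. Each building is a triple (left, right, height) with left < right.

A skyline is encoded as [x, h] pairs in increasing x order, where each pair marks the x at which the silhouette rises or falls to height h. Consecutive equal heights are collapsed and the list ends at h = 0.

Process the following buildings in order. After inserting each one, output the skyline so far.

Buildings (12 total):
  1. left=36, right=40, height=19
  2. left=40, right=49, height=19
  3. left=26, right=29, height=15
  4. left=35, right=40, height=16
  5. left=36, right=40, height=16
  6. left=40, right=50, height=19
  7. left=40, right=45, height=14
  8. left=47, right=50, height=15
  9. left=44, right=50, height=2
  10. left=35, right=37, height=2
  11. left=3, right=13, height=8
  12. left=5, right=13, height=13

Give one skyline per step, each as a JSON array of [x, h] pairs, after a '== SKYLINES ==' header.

== SKYLINES ==
[[36,19],[40,0]]
[[36,19],[49,0]]
[[26,15],[29,0],[36,19],[49,0]]
[[26,15],[29,0],[35,16],[36,19],[49,0]]
[[26,15],[29,0],[35,16],[36,19],[49,0]]
[[26,15],[29,0],[35,16],[36,19],[50,0]]
[[26,15],[29,0],[35,16],[36,19],[50,0]]
[[26,15],[29,0],[35,16],[36,19],[50,0]]
[[26,15],[29,0],[35,16],[36,19],[50,0]]
[[26,15],[29,0],[35,16],[36,19],[50,0]]
[[3,8],[13,0],[26,15],[29,0],[35,16],[36,19],[50,0]]
[[3,8],[5,13],[13,0],[26,15],[29,0],[35,16],[36,19],[50,0]]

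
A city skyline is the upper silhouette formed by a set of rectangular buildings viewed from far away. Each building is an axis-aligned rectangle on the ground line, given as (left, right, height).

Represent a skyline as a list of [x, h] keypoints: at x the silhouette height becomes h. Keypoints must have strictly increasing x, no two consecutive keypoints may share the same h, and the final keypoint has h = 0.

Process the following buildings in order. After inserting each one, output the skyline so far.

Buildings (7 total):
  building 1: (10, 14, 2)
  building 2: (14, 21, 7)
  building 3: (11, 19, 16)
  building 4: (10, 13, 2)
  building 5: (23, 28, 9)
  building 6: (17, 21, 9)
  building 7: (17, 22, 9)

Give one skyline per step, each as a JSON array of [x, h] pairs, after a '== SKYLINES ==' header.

== SKYLINES ==
[[10,2],[14,0]]
[[10,2],[14,7],[21,0]]
[[10,2],[11,16],[19,7],[21,0]]
[[10,2],[11,16],[19,7],[21,0]]
[[10,2],[11,16],[19,7],[21,0],[23,9],[28,0]]
[[10,2],[11,16],[19,9],[21,0],[23,9],[28,0]]
[[10,2],[11,16],[19,9],[22,0],[23,9],[28,0]]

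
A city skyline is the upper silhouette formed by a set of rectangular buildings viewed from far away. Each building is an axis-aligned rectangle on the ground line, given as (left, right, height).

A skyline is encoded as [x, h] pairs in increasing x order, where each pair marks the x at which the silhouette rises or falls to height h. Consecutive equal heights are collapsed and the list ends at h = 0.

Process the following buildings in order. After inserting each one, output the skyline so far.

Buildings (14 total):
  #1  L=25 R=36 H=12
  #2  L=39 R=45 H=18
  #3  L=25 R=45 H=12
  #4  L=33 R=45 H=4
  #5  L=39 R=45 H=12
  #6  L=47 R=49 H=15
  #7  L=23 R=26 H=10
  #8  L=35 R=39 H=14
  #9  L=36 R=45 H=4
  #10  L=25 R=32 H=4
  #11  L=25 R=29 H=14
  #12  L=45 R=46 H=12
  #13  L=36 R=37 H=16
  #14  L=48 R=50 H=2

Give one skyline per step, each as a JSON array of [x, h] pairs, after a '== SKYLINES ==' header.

== SKYLINES ==
[[25,12],[36,0]]
[[25,12],[36,0],[39,18],[45,0]]
[[25,12],[39,18],[45,0]]
[[25,12],[39,18],[45,0]]
[[25,12],[39,18],[45,0]]
[[25,12],[39,18],[45,0],[47,15],[49,0]]
[[23,10],[25,12],[39,18],[45,0],[47,15],[49,0]]
[[23,10],[25,12],[35,14],[39,18],[45,0],[47,15],[49,0]]
[[23,10],[25,12],[35,14],[39,18],[45,0],[47,15],[49,0]]
[[23,10],[25,12],[35,14],[39,18],[45,0],[47,15],[49,0]]
[[23,10],[25,14],[29,12],[35,14],[39,18],[45,0],[47,15],[49,0]]
[[23,10],[25,14],[29,12],[35,14],[39,18],[45,12],[46,0],[47,15],[49,0]]
[[23,10],[25,14],[29,12],[35,14],[36,16],[37,14],[39,18],[45,12],[46,0],[47,15],[49,0]]
[[23,10],[25,14],[29,12],[35,14],[36,16],[37,14],[39,18],[45,12],[46,0],[47,15],[49,2],[50,0]]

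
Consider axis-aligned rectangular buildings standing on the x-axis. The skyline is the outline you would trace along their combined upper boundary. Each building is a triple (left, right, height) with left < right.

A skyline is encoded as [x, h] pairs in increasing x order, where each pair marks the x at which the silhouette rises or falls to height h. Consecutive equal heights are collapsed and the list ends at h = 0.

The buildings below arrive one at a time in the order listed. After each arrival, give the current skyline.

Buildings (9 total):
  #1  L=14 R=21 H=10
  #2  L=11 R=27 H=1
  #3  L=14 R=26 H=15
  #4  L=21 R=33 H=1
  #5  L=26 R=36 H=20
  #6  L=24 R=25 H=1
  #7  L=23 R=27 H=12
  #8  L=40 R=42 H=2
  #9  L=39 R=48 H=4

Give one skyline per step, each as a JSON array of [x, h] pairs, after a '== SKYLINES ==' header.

== SKYLINES ==
[[14,10],[21,0]]
[[11,1],[14,10],[21,1],[27,0]]
[[11,1],[14,15],[26,1],[27,0]]
[[11,1],[14,15],[26,1],[33,0]]
[[11,1],[14,15],[26,20],[36,0]]
[[11,1],[14,15],[26,20],[36,0]]
[[11,1],[14,15],[26,20],[36,0]]
[[11,1],[14,15],[26,20],[36,0],[40,2],[42,0]]
[[11,1],[14,15],[26,20],[36,0],[39,4],[48,0]]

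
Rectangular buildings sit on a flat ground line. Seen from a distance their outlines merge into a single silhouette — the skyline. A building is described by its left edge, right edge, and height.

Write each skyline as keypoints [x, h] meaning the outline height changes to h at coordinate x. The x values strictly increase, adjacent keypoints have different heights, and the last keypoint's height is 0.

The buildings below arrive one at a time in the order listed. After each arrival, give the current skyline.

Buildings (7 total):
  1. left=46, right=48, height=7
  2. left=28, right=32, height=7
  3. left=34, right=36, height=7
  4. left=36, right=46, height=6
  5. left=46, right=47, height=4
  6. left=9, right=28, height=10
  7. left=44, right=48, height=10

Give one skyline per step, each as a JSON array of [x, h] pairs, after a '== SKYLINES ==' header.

== SKYLINES ==
[[46,7],[48,0]]
[[28,7],[32,0],[46,7],[48,0]]
[[28,7],[32,0],[34,7],[36,0],[46,7],[48,0]]
[[28,7],[32,0],[34,7],[36,6],[46,7],[48,0]]
[[28,7],[32,0],[34,7],[36,6],[46,7],[48,0]]
[[9,10],[28,7],[32,0],[34,7],[36,6],[46,7],[48,0]]
[[9,10],[28,7],[32,0],[34,7],[36,6],[44,10],[48,0]]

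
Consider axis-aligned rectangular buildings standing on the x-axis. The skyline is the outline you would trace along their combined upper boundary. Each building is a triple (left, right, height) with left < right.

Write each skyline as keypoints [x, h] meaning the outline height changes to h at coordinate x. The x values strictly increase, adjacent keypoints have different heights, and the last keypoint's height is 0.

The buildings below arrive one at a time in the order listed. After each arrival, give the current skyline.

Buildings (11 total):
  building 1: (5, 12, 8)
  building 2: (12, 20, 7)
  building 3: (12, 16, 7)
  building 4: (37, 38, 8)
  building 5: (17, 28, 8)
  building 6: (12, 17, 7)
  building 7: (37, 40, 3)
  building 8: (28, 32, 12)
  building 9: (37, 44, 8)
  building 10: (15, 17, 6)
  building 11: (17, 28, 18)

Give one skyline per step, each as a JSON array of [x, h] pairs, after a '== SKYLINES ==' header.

== SKYLINES ==
[[5,8],[12,0]]
[[5,8],[12,7],[20,0]]
[[5,8],[12,7],[20,0]]
[[5,8],[12,7],[20,0],[37,8],[38,0]]
[[5,8],[12,7],[17,8],[28,0],[37,8],[38,0]]
[[5,8],[12,7],[17,8],[28,0],[37,8],[38,0]]
[[5,8],[12,7],[17,8],[28,0],[37,8],[38,3],[40,0]]
[[5,8],[12,7],[17,8],[28,12],[32,0],[37,8],[38,3],[40,0]]
[[5,8],[12,7],[17,8],[28,12],[32,0],[37,8],[44,0]]
[[5,8],[12,7],[17,8],[28,12],[32,0],[37,8],[44,0]]
[[5,8],[12,7],[17,18],[28,12],[32,0],[37,8],[44,0]]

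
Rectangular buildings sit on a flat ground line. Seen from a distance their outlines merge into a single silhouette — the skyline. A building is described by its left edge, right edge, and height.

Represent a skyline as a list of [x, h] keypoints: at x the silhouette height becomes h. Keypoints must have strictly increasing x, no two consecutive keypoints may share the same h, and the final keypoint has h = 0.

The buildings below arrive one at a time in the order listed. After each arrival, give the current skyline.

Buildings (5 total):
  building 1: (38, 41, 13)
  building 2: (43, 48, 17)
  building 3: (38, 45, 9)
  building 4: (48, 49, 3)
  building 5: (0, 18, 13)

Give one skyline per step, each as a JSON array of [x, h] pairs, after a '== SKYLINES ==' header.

== SKYLINES ==
[[38,13],[41,0]]
[[38,13],[41,0],[43,17],[48,0]]
[[38,13],[41,9],[43,17],[48,0]]
[[38,13],[41,9],[43,17],[48,3],[49,0]]
[[0,13],[18,0],[38,13],[41,9],[43,17],[48,3],[49,0]]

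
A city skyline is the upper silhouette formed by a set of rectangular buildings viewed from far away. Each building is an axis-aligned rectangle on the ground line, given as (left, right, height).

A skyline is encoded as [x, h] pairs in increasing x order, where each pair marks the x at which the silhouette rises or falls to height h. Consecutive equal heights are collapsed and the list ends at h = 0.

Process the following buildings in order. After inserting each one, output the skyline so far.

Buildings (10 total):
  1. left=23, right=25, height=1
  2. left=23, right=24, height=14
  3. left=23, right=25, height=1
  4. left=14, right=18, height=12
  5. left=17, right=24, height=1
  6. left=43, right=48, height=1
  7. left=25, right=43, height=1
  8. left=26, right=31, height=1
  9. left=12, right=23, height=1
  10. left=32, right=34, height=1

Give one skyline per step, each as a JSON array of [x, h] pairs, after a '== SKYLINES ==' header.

== SKYLINES ==
[[23,1],[25,0]]
[[23,14],[24,1],[25,0]]
[[23,14],[24,1],[25,0]]
[[14,12],[18,0],[23,14],[24,1],[25,0]]
[[14,12],[18,1],[23,14],[24,1],[25,0]]
[[14,12],[18,1],[23,14],[24,1],[25,0],[43,1],[48,0]]
[[14,12],[18,1],[23,14],[24,1],[48,0]]
[[14,12],[18,1],[23,14],[24,1],[48,0]]
[[12,1],[14,12],[18,1],[23,14],[24,1],[48,0]]
[[12,1],[14,12],[18,1],[23,14],[24,1],[48,0]]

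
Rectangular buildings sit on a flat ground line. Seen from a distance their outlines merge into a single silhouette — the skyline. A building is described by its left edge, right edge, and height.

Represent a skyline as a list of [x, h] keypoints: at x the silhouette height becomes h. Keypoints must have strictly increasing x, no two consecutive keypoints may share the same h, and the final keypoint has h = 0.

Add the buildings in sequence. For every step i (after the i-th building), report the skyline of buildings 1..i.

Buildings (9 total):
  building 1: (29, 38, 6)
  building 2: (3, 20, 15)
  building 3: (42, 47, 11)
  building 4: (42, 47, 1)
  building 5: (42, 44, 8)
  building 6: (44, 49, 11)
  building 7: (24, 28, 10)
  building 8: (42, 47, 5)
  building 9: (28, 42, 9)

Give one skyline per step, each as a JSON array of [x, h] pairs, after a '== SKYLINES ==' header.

== SKYLINES ==
[[29,6],[38,0]]
[[3,15],[20,0],[29,6],[38,0]]
[[3,15],[20,0],[29,6],[38,0],[42,11],[47,0]]
[[3,15],[20,0],[29,6],[38,0],[42,11],[47,0]]
[[3,15],[20,0],[29,6],[38,0],[42,11],[47,0]]
[[3,15],[20,0],[29,6],[38,0],[42,11],[49,0]]
[[3,15],[20,0],[24,10],[28,0],[29,6],[38,0],[42,11],[49,0]]
[[3,15],[20,0],[24,10],[28,0],[29,6],[38,0],[42,11],[49,0]]
[[3,15],[20,0],[24,10],[28,9],[42,11],[49,0]]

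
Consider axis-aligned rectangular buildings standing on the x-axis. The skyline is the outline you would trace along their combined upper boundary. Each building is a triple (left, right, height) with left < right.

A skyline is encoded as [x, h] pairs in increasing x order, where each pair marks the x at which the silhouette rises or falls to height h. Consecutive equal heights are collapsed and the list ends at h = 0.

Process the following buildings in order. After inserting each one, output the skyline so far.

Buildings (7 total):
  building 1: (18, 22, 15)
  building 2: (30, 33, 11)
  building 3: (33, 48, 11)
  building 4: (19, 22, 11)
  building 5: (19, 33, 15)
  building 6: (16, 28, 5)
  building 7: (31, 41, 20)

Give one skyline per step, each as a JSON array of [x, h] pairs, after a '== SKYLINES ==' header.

== SKYLINES ==
[[18,15],[22,0]]
[[18,15],[22,0],[30,11],[33,0]]
[[18,15],[22,0],[30,11],[48,0]]
[[18,15],[22,0],[30,11],[48,0]]
[[18,15],[33,11],[48,0]]
[[16,5],[18,15],[33,11],[48,0]]
[[16,5],[18,15],[31,20],[41,11],[48,0]]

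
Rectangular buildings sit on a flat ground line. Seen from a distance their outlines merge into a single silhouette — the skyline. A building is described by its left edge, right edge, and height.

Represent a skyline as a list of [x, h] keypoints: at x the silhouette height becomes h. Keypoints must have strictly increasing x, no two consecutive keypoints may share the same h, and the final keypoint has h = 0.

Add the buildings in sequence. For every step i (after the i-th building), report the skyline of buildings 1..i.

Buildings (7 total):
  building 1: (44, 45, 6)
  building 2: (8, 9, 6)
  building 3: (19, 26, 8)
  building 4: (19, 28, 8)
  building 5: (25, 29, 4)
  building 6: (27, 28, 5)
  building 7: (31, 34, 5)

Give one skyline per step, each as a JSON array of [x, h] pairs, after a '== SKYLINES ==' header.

== SKYLINES ==
[[44,6],[45,0]]
[[8,6],[9,0],[44,6],[45,0]]
[[8,6],[9,0],[19,8],[26,0],[44,6],[45,0]]
[[8,6],[9,0],[19,8],[28,0],[44,6],[45,0]]
[[8,6],[9,0],[19,8],[28,4],[29,0],[44,6],[45,0]]
[[8,6],[9,0],[19,8],[28,4],[29,0],[44,6],[45,0]]
[[8,6],[9,0],[19,8],[28,4],[29,0],[31,5],[34,0],[44,6],[45,0]]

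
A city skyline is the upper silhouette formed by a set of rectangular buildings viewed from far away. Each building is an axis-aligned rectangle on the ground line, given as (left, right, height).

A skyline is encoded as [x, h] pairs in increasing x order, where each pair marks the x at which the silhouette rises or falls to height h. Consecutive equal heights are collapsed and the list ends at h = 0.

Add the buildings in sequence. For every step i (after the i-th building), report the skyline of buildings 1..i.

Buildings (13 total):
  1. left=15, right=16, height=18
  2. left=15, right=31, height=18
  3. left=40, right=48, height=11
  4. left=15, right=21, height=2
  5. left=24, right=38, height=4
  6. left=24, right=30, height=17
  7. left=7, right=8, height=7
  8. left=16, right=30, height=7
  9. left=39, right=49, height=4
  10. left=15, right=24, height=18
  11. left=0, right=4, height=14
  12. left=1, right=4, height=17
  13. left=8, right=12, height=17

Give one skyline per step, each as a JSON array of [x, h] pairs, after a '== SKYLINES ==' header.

== SKYLINES ==
[[15,18],[16,0]]
[[15,18],[31,0]]
[[15,18],[31,0],[40,11],[48,0]]
[[15,18],[31,0],[40,11],[48,0]]
[[15,18],[31,4],[38,0],[40,11],[48,0]]
[[15,18],[31,4],[38,0],[40,11],[48,0]]
[[7,7],[8,0],[15,18],[31,4],[38,0],[40,11],[48,0]]
[[7,7],[8,0],[15,18],[31,4],[38,0],[40,11],[48,0]]
[[7,7],[8,0],[15,18],[31,4],[38,0],[39,4],[40,11],[48,4],[49,0]]
[[7,7],[8,0],[15,18],[31,4],[38,0],[39,4],[40,11],[48,4],[49,0]]
[[0,14],[4,0],[7,7],[8,0],[15,18],[31,4],[38,0],[39,4],[40,11],[48,4],[49,0]]
[[0,14],[1,17],[4,0],[7,7],[8,0],[15,18],[31,4],[38,0],[39,4],[40,11],[48,4],[49,0]]
[[0,14],[1,17],[4,0],[7,7],[8,17],[12,0],[15,18],[31,4],[38,0],[39,4],[40,11],[48,4],[49,0]]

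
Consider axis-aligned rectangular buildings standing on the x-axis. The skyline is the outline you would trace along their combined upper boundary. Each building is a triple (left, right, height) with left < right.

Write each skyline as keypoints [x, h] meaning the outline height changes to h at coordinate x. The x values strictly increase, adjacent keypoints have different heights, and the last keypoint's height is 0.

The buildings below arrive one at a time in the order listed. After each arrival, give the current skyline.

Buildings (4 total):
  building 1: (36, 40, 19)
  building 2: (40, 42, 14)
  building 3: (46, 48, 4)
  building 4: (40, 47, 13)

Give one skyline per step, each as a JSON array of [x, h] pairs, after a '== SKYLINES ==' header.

== SKYLINES ==
[[36,19],[40,0]]
[[36,19],[40,14],[42,0]]
[[36,19],[40,14],[42,0],[46,4],[48,0]]
[[36,19],[40,14],[42,13],[47,4],[48,0]]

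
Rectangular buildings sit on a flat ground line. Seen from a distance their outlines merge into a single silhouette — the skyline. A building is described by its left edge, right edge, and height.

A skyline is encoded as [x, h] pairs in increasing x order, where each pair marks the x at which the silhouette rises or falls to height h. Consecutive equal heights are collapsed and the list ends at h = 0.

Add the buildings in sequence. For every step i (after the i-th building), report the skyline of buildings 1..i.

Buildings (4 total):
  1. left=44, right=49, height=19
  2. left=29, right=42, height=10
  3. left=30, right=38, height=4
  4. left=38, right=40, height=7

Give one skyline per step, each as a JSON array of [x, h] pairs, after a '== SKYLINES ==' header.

== SKYLINES ==
[[44,19],[49,0]]
[[29,10],[42,0],[44,19],[49,0]]
[[29,10],[42,0],[44,19],[49,0]]
[[29,10],[42,0],[44,19],[49,0]]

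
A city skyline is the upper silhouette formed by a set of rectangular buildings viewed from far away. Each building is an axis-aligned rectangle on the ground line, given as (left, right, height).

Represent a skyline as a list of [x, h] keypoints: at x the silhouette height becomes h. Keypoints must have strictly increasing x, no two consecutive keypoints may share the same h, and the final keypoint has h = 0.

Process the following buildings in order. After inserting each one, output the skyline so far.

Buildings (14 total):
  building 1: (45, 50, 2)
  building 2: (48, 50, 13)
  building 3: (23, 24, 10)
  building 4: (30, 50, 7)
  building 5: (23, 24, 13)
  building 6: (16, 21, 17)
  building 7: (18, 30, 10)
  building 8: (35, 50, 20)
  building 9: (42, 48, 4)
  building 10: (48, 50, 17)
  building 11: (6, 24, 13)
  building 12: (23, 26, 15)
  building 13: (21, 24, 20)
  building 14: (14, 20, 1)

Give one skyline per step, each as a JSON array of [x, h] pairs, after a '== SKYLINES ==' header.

== SKYLINES ==
[[45,2],[50,0]]
[[45,2],[48,13],[50,0]]
[[23,10],[24,0],[45,2],[48,13],[50,0]]
[[23,10],[24,0],[30,7],[48,13],[50,0]]
[[23,13],[24,0],[30,7],[48,13],[50,0]]
[[16,17],[21,0],[23,13],[24,0],[30,7],[48,13],[50,0]]
[[16,17],[21,10],[23,13],[24,10],[30,7],[48,13],[50,0]]
[[16,17],[21,10],[23,13],[24,10],[30,7],[35,20],[50,0]]
[[16,17],[21,10],[23,13],[24,10],[30,7],[35,20],[50,0]]
[[16,17],[21,10],[23,13],[24,10],[30,7],[35,20],[50,0]]
[[6,13],[16,17],[21,13],[24,10],[30,7],[35,20],[50,0]]
[[6,13],[16,17],[21,13],[23,15],[26,10],[30,7],[35,20],[50,0]]
[[6,13],[16,17],[21,20],[24,15],[26,10],[30,7],[35,20],[50,0]]
[[6,13],[16,17],[21,20],[24,15],[26,10],[30,7],[35,20],[50,0]]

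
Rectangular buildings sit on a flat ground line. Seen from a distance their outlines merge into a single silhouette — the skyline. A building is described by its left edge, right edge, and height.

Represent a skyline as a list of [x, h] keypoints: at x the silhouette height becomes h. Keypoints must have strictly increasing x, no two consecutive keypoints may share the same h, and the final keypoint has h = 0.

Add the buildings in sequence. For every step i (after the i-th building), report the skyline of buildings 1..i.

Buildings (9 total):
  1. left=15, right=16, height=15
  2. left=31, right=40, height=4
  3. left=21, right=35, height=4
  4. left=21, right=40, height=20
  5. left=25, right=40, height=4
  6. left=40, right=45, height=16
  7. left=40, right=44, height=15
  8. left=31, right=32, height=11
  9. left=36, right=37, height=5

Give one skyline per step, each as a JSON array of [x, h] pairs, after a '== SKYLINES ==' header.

== SKYLINES ==
[[15,15],[16,0]]
[[15,15],[16,0],[31,4],[40,0]]
[[15,15],[16,0],[21,4],[40,0]]
[[15,15],[16,0],[21,20],[40,0]]
[[15,15],[16,0],[21,20],[40,0]]
[[15,15],[16,0],[21,20],[40,16],[45,0]]
[[15,15],[16,0],[21,20],[40,16],[45,0]]
[[15,15],[16,0],[21,20],[40,16],[45,0]]
[[15,15],[16,0],[21,20],[40,16],[45,0]]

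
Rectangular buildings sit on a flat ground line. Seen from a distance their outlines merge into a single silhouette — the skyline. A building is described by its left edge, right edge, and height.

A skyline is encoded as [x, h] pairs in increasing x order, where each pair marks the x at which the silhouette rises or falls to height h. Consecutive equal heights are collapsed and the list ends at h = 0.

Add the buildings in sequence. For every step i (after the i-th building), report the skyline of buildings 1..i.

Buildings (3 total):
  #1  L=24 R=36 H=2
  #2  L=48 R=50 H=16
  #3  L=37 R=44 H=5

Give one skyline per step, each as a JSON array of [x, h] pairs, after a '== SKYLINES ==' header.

== SKYLINES ==
[[24,2],[36,0]]
[[24,2],[36,0],[48,16],[50,0]]
[[24,2],[36,0],[37,5],[44,0],[48,16],[50,0]]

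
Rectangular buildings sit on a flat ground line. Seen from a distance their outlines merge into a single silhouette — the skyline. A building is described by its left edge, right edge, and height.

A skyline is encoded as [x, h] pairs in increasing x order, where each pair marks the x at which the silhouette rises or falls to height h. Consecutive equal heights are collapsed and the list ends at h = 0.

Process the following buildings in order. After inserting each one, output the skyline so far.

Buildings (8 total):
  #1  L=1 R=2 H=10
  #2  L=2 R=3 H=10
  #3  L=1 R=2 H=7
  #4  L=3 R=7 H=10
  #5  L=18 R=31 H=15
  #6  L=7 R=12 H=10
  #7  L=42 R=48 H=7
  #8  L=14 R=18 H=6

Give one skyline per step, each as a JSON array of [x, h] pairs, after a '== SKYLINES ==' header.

== SKYLINES ==
[[1,10],[2,0]]
[[1,10],[3,0]]
[[1,10],[3,0]]
[[1,10],[7,0]]
[[1,10],[7,0],[18,15],[31,0]]
[[1,10],[12,0],[18,15],[31,0]]
[[1,10],[12,0],[18,15],[31,0],[42,7],[48,0]]
[[1,10],[12,0],[14,6],[18,15],[31,0],[42,7],[48,0]]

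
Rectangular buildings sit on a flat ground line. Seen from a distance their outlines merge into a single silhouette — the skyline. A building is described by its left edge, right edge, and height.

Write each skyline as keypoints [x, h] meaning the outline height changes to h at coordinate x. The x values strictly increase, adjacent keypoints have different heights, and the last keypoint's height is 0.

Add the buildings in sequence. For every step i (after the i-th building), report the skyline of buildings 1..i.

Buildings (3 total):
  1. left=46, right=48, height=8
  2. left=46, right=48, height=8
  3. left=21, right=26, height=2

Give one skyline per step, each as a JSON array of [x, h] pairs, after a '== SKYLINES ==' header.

== SKYLINES ==
[[46,8],[48,0]]
[[46,8],[48,0]]
[[21,2],[26,0],[46,8],[48,0]]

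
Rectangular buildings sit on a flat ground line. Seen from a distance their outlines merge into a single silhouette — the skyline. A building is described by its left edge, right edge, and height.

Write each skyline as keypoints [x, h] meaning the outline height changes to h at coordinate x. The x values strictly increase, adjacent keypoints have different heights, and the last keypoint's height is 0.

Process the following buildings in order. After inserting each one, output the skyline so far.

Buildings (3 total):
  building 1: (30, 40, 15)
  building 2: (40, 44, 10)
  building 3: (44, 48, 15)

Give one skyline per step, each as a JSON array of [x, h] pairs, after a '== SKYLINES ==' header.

== SKYLINES ==
[[30,15],[40,0]]
[[30,15],[40,10],[44,0]]
[[30,15],[40,10],[44,15],[48,0]]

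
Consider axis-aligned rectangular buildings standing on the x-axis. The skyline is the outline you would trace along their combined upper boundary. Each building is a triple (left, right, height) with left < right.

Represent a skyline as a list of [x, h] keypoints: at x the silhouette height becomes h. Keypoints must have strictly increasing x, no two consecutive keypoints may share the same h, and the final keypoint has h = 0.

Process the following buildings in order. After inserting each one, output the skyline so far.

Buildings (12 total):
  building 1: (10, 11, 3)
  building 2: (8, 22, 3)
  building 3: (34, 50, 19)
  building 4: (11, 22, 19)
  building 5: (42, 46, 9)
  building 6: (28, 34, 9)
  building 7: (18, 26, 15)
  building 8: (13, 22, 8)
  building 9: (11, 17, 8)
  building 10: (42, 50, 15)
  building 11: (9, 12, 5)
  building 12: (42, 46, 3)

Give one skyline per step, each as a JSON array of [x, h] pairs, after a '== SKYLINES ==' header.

== SKYLINES ==
[[10,3],[11,0]]
[[8,3],[22,0]]
[[8,3],[22,0],[34,19],[50,0]]
[[8,3],[11,19],[22,0],[34,19],[50,0]]
[[8,3],[11,19],[22,0],[34,19],[50,0]]
[[8,3],[11,19],[22,0],[28,9],[34,19],[50,0]]
[[8,3],[11,19],[22,15],[26,0],[28,9],[34,19],[50,0]]
[[8,3],[11,19],[22,15],[26,0],[28,9],[34,19],[50,0]]
[[8,3],[11,19],[22,15],[26,0],[28,9],[34,19],[50,0]]
[[8,3],[11,19],[22,15],[26,0],[28,9],[34,19],[50,0]]
[[8,3],[9,5],[11,19],[22,15],[26,0],[28,9],[34,19],[50,0]]
[[8,3],[9,5],[11,19],[22,15],[26,0],[28,9],[34,19],[50,0]]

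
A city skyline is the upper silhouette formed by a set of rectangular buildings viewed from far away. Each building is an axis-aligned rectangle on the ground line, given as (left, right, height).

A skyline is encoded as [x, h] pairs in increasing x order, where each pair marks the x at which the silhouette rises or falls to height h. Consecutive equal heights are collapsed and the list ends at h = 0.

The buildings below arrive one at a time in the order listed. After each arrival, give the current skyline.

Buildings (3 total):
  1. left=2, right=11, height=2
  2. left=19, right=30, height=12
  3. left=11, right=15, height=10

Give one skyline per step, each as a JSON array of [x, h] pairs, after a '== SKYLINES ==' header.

== SKYLINES ==
[[2,2],[11,0]]
[[2,2],[11,0],[19,12],[30,0]]
[[2,2],[11,10],[15,0],[19,12],[30,0]]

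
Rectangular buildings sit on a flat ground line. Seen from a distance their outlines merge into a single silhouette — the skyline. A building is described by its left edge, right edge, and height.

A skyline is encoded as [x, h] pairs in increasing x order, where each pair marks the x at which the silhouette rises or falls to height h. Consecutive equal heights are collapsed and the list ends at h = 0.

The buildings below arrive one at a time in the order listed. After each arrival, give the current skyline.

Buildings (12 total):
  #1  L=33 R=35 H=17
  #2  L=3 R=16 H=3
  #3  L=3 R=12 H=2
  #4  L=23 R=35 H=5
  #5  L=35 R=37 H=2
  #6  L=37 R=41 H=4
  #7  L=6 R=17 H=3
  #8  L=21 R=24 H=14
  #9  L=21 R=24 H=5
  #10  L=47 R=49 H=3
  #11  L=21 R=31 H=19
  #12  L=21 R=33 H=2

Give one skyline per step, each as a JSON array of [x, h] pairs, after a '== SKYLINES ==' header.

== SKYLINES ==
[[33,17],[35,0]]
[[3,3],[16,0],[33,17],[35,0]]
[[3,3],[16,0],[33,17],[35,0]]
[[3,3],[16,0],[23,5],[33,17],[35,0]]
[[3,3],[16,0],[23,5],[33,17],[35,2],[37,0]]
[[3,3],[16,0],[23,5],[33,17],[35,2],[37,4],[41,0]]
[[3,3],[17,0],[23,5],[33,17],[35,2],[37,4],[41,0]]
[[3,3],[17,0],[21,14],[24,5],[33,17],[35,2],[37,4],[41,0]]
[[3,3],[17,0],[21,14],[24,5],[33,17],[35,2],[37,4],[41,0]]
[[3,3],[17,0],[21,14],[24,5],[33,17],[35,2],[37,4],[41,0],[47,3],[49,0]]
[[3,3],[17,0],[21,19],[31,5],[33,17],[35,2],[37,4],[41,0],[47,3],[49,0]]
[[3,3],[17,0],[21,19],[31,5],[33,17],[35,2],[37,4],[41,0],[47,3],[49,0]]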